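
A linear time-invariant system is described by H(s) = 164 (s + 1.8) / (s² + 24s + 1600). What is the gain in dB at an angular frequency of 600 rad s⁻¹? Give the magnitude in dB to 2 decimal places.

-11.23 dB

|j600 + 1.8| = √(600² + 1.8²) = 600
|(j600)² + 24(j600) + 1600| = |-3.584e+05 + j14400| = 3.587e+05
|H(j600)| = 164 × 600 / 3.587e+05 = 0.27433
20 log₁₀(0.27433) = -11.234 dB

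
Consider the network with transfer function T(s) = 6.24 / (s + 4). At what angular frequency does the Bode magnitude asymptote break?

The single real pole at s = −4 gives a corner at ω = 4 rad/s.

4 rad/s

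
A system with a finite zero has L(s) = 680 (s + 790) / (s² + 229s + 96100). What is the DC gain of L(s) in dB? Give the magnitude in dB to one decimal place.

14.9 dB

L(0) = 680 × 790 / 96100 = 5.59
20 log₁₀(5.59) = 14.95 dB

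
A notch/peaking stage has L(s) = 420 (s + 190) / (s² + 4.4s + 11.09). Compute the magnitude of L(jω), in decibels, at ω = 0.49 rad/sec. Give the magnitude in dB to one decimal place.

|j0.49 + 190| = √(0.49² + 190²) = 190
|(j0.49)² + 4.4(j0.49) + 11.09| = |10.85 + j2.156| = 11.06
|L(j0.49)| = 420 × 190 / 11.06 = 7213.9
20 log₁₀(7213.9) = 77.16 dB

77.2 dB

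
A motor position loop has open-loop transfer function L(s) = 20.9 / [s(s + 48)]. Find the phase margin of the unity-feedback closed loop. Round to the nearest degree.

89°

Gain crossover: |L(jω)| = 1 at ω ≈ 0.435 rad/sec.
∠L(j0.435) = −90° − arctan(0.435/48) ≈ -90.52°
PM = 180° + (-90.52°) = 89.48°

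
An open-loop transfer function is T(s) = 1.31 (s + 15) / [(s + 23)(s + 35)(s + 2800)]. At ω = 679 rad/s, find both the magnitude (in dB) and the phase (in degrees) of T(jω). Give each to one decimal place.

|j679 + 15| = √(679² + 15²) = 679.2
|j679 + 23| = √(679² + 23²) = 679.4
|j679 + 35| = √(679² + 35²) = 679.9
|j679 + 2800| = √(679² + 2800²) = 2881
|T(j679)| = 1.31 × 679.2 / (679.4 × 679.9 × 2881) = 6.6852e-07
20 log₁₀(6.6852e-07) = -123.50 dB
∠(j679 + 15) = arctan(679/15) = 88.73°
∠(j679 + 23) = arctan(679/23) = 88.06°
∠(j679 + 35) = arctan(679/35) = 87.05°
∠(j679 + 2800) = arctan(679/2800) = 13.63°
∠T(j679) = 88.73° − (88.06° + 87.05° + 13.63°) = -100.01°

|T| = -123.5 dB, ∠T = -100.0°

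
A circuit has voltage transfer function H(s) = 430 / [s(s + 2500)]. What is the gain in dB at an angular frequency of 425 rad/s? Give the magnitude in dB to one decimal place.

-68.0 dB

|j425 + 2500| = √(425² + 2500²) = 2536
|j425| = 425
|H(j425)| = 430 / (2536 × 425) = 0.00039898
20 log₁₀(0.00039898) = -67.98 dB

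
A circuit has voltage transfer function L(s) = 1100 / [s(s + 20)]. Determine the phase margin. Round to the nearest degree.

Gain crossover: |L(jω)| = 1 at ω ≈ 30.3 rad s⁻¹.
∠L(j30.3) = −90° − arctan(30.3/20) ≈ -146.57°
PM = 180° + (-146.57°) = 33.43°

33 deg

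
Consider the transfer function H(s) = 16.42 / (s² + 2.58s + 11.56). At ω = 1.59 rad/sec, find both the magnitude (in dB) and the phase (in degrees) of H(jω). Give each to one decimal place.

|H| = 4.4 dB, ∠H = -24.4°

|(j1.59)² + 2.58(j1.59) + 11.56| = |9.0319 + j4.1022| = 9.92
|H(j1.59)| = 16.42 / 9.92 = 1.6553
20 log₁₀(1.6553) = 4.38 dB
∠[(j1.59)² + 2.58(j1.59) + 11.56] = ∠[9.0319 + j4.1022] = 24.43°
∠H(j1.59) = −24.43° = -24.43°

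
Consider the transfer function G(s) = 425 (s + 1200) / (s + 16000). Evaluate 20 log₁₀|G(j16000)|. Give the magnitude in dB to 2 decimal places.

|j16000 + 1200| = √(16000² + 1200²) = 1.604e+04
|j16000 + 16000| = √(16000² + 16000²) = 2.263e+04
|G(j16000)| = 425 × 1.604e+04 / 2.263e+04 = 301.36
20 log₁₀(301.36) = 49.582 dB

49.58 dB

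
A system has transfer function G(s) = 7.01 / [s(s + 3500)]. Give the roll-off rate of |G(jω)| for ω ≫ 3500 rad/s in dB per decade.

With 0 zeros and 2 poles, the high-frequency asymptotic slope is 20 × (0 − 2) = -40 dB/decade.

-40 dB/decade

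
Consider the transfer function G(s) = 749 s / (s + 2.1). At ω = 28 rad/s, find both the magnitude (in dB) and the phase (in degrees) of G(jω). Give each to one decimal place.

|G| = 57.5 dB, ∠G = 4.3°

|j28| = 28
|j28 + 2.1| = √(28² + 2.1²) = 28.08
|G(j28)| = 749 × 28 / 28.08 = 746.9
20 log₁₀(746.9) = 57.47 dB
∠(j28) = 90.00°
∠(j28 + 2.1) = arctan(28/2.1) = 85.71°
∠G(j28) = 90.00° − 85.71° = 4.29°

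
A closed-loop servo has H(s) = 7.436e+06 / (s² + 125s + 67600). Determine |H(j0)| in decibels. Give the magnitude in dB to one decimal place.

H(0) = 7.436e+06 / 67600 = 110
20 log₁₀(110) = 40.83 dB

40.8 dB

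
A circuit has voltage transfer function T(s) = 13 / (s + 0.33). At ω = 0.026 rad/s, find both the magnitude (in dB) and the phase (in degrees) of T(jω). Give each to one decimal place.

|T| = 31.9 dB, ∠T = -4.5 deg

|j0.026 + 0.33| = √(0.026² + 0.33²) = 0.331
|T(j0.026)| = 13 / 0.331 = 39.272
20 log₁₀(39.272) = 31.88 dB
∠(j0.026 + 0.33) = arctan(0.026/0.33) = 4.50°
∠T(j0.026) = −4.50° = -4.50°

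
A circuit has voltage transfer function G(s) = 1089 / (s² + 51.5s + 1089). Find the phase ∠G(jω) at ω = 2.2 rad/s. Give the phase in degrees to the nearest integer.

-6°

∠[(j2.2)² + 51.5(j2.2) + 1089] = ∠[1084.2 + j113.3] = 5.97°
∠G(j2.2) = −5.97° = -5.97°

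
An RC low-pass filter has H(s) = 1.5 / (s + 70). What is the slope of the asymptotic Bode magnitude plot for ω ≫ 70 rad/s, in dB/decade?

-20 dB/decade

With 0 zeros and 1 pole, the high-frequency asymptotic slope is 20 × (0 − 1) = -20 dB/decade.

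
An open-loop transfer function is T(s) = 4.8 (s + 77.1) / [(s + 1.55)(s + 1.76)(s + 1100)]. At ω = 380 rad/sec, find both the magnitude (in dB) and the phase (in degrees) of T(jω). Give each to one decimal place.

|j380 + 77.1| = √(380² + 77.1²) = 387.7
|j380 + 1.55| = √(380² + 1.55²) = 380
|j380 + 1.76| = √(380² + 1.76²) = 380
|j380 + 1100| = √(380² + 1100²) = 1164
|T(j380)| = 4.8 × 387.7 / (380 × 380 × 1164) = 1.1075e-05
20 log₁₀(1.1075e-05) = -99.11 dB
∠(j380 + 77.1) = arctan(380/77.1) = 78.53°
∠(j380 + 1.55) = arctan(380/1.55) = 89.77°
∠(j380 + 1.76) = arctan(380/1.76) = 89.73°
∠(j380 + 1100) = arctan(380/1100) = 19.06°
∠T(j380) = 78.53° − (89.77° + 89.73° + 19.06°) = -120.03°

|T| = -99.1 dB, ∠T = -120.0°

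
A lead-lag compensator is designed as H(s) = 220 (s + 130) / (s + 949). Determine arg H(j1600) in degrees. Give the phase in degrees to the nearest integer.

26°

∠(j1600 + 130) = arctan(1600/130) = 85.35°
∠(j1600 + 949) = arctan(1600/949) = 59.33°
∠H(j1600) = 85.35° − 59.33° = 26.03°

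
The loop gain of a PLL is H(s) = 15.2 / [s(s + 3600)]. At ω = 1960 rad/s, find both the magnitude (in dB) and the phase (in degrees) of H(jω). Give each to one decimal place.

|H| = -114.5 dB, ∠H = -118.6°

|j1960 + 3600| = √(1960² + 3600²) = 4099
|j1960| = 1960
|H(j1960)| = 15.2 / (4099 × 1960) = 1.892e-06
20 log₁₀(1.892e-06) = -114.46 dB
∠(j1960 + 3600) = arctan(1960/3600) = 28.57°
∠(j1960) = 90.00°
∠H(j1960) = − (28.57° + 90.00°) = -118.57°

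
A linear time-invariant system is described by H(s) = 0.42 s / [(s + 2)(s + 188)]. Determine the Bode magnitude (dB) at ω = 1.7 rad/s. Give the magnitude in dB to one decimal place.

|j1.7| = 1.7
|j1.7 + 2| = √(1.7² + 2²) = 2.625
|j1.7 + 188| = √(1.7² + 188²) = 188
|H(j1.7)| = 0.42 × 1.7 / (2.625 × 188) = 0.0014468
20 log₁₀(0.0014468) = -56.79 dB

-56.8 dB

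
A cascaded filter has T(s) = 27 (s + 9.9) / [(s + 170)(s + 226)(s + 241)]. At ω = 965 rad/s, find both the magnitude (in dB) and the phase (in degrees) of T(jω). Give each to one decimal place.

|T| = -91.4 dB, ∠T = -143.4 deg

|j965 + 9.9| = √(965² + 9.9²) = 965.1
|j965 + 170| = √(965² + 170²) = 979.9
|j965 + 226| = √(965² + 226²) = 991.1
|j965 + 241| = √(965² + 241²) = 994.6
|T(j965)| = 27 × 965.1 / (979.9 × 991.1 × 994.6) = 2.6975e-05
20 log₁₀(2.6975e-05) = -91.38 dB
∠(j965 + 9.9) = arctan(965/9.9) = 89.41°
∠(j965 + 170) = arctan(965/170) = 80.01°
∠(j965 + 226) = arctan(965/226) = 76.82°
∠(j965 + 241) = arctan(965/241) = 75.98°
∠T(j965) = 89.41° − (80.01° + 76.82° + 75.98°) = -143.39°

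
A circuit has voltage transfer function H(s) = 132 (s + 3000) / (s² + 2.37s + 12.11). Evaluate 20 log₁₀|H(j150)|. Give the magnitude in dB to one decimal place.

24.9 dB

|j150 + 3000| = √(150² + 3000²) = 3004
|(j150)² + 2.37(j150) + 12.11| = |-22488 + j355.5| = 2.249e+04
|H(j150)| = 132 × 3004 / 2.249e+04 = 17.629
20 log₁₀(17.629) = 24.92 dB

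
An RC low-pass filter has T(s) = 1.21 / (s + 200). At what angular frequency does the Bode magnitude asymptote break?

The single real pole at s = −200 gives a corner at ω = 200 rad/s.

200 rad/s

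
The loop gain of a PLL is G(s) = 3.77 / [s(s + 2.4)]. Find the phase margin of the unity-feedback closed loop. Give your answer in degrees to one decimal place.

60.4 deg

Gain crossover: |G(jω)| = 1 at ω ≈ 1.37 rad/sec.
∠G(j1.37) = −90° − arctan(1.37/2.4) ≈ -119.64°
PM = 180° + (-119.64°) = 60.36°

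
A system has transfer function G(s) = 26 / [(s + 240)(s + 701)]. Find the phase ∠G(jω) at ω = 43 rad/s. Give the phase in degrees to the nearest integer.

∠(j43 + 240) = arctan(43/240) = 10.16°
∠(j43 + 701) = arctan(43/701) = 3.51°
∠G(j43) = − (10.16° + 3.51°) = -13.67°

-14°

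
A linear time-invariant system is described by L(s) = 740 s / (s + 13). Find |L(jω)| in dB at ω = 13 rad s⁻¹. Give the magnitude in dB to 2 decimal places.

|j13| = 13
|j13 + 13| = √(13² + 13²) = 18.38
|L(j13)| = 740 × 13 / 18.38 = 523.26
20 log₁₀(523.26) = 54.374 dB

54.37 dB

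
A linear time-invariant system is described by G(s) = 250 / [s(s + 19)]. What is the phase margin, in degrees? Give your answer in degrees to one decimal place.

Gain crossover: |G(jω)| = 1 at ω ≈ 11.3 rad/sec.
∠G(j11.3) = −90° − arctan(11.3/19) ≈ -120.76°
PM = 180° + (-120.76°) = 59.24°

59.2°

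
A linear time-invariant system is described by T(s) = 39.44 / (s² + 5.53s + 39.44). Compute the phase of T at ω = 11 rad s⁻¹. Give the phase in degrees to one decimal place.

-143.3°

∠[(j11)² + 5.53(j11) + 39.44] = ∠[-81.56 + j60.83] = 143.28°
∠T(j11) = −143.28° = -143.28°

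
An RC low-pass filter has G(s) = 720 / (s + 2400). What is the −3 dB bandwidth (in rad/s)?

2400 rad/s

For a single-pole low-pass, the −3 dB point is at the pole: ω = 2400 rad/s.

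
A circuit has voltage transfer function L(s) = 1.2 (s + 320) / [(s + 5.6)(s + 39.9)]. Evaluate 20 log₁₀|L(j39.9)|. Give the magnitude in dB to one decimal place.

|j39.9 + 320| = √(39.9² + 320²) = 322.5
|j39.9 + 5.6| = √(39.9² + 5.6²) = 40.29
|j39.9 + 39.9| = √(39.9² + 39.9²) = 56.43
|L(j39.9)| = 1.2 × 322.5 / (40.29 × 56.43) = 0.17021
20 log₁₀(0.17021) = -15.38 dB

-15.4 dB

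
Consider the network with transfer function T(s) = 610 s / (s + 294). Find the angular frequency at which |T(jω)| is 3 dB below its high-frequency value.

For a single-pole high-pass, the −3 dB point is at the pole: ω = 294 rad/sec.

294 rad/sec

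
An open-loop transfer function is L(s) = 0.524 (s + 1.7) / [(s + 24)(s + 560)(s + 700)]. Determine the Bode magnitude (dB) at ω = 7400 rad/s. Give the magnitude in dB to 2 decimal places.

|j7400 + 1.7| = √(7400² + 1.7²) = 7400
|j7400 + 24| = √(7400² + 24²) = 7400
|j7400 + 560| = √(7400² + 560²) = 7421
|j7400 + 700| = √(7400² + 700²) = 7433
|L(j7400)| = 0.524 × 7400 / (7400 × 7421 × 7433) = 9.4993e-09
20 log₁₀(9.4993e-09) = -160.446 dB

-160.45 dB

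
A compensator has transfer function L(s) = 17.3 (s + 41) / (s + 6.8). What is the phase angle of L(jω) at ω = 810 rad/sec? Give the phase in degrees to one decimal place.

∠(j810 + 41) = arctan(810/41) = 87.10°
∠(j810 + 6.8) = arctan(810/6.8) = 89.52°
∠L(j810) = 87.10° − 89.52° = -2.42°

-2.4°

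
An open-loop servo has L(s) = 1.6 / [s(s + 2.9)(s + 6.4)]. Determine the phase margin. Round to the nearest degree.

88°

Gain crossover: |L(jω)| = 1 at ω ≈ 0.0862 rad/s.
∠L(j0.0862) = −90° − arctan(0.0862/2.9) − arctan(0.0862/6.4) ≈ -92.47°
PM = 180° + (-92.47°) = 87.53°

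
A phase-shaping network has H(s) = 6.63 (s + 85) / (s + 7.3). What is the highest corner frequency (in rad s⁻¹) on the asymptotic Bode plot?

85 rad s⁻¹

Break frequencies occur at each pole and zero magnitude: 7.3 rad s⁻¹, 85 rad s⁻¹.
The highest is 85 rad s⁻¹.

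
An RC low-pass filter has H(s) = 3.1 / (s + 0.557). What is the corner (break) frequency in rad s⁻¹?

0.557 rad s⁻¹

The single real pole at s = −0.557 gives a corner at ω = 0.557 rad s⁻¹.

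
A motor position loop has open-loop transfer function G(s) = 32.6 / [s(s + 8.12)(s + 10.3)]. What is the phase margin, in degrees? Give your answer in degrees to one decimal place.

Gain crossover: |G(jω)| = 1 at ω ≈ 0.389 rad/sec.
∠G(j0.389) = −90° − arctan(0.389/8.12) − arctan(0.389/10.3) ≈ -94.91°
PM = 180° + (-94.91°) = 85.09°

85.1°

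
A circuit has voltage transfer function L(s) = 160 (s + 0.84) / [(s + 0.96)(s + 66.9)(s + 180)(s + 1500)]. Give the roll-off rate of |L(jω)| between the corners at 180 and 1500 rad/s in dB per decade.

-40 dB/decade

In this band the factors already past their corner are: zero at 0.84, pole at 0.96, pole at 66.9, pole at 180; net slope = -40 dB/decade.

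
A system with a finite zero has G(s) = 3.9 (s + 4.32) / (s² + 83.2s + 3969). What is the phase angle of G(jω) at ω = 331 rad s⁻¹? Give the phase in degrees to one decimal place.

∠(j331 + 4.32) = arctan(331/4.32) = 89.25°
∠[(j331)² + 83.2(j331) + 3969] = ∠[-1.0559e+05 + j27539] = 165.38°
∠G(j331) = 89.25° − 165.38° = -76.13°

-76.1°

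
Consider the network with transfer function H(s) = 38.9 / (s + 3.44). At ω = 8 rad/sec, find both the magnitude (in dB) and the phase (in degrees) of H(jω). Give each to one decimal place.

|H| = 13.0 dB, ∠H = -66.7°

|j8 + 3.44| = √(8² + 3.44²) = 8.708
|H(j8)| = 38.9 / 8.708 = 4.467
20 log₁₀(4.467) = 13.00 dB
∠(j8 + 3.44) = arctan(8/3.44) = 66.73°
∠H(j8) = −66.73° = -66.73°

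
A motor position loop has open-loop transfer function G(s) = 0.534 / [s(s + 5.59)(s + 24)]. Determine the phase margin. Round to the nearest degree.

90°

Gain crossover: |G(jω)| = 1 at ω ≈ 0.00398 rad/s.
∠G(j0.00398) = −90° − arctan(0.00398/5.59) − arctan(0.00398/24) ≈ -90.05°
PM = 180° + (-90.05°) = 89.95°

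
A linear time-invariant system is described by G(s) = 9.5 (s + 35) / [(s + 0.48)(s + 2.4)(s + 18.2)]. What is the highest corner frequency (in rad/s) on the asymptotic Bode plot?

Break frequencies occur at each pole and zero magnitude: 0.48 rad/s, 2.4 rad/s, 18.2 rad/s, 35 rad/s.
The highest is 35 rad/s.

35 rad/s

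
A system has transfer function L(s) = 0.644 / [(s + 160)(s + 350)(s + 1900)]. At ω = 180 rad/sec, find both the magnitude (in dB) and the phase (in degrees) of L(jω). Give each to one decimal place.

|j180 + 160| = √(180² + 160²) = 240.8
|j180 + 350| = √(180² + 350²) = 393.6
|j180 + 1900| = √(180² + 1900²) = 1909
|L(j180)| = 0.644 / (240.8 × 393.6 × 1909) = 3.56e-09
20 log₁₀(3.56e-09) = -168.97 dB
∠(j180 + 160) = arctan(180/160) = 48.37°
∠(j180 + 350) = arctan(180/350) = 27.22°
∠(j180 + 1900) = arctan(180/1900) = 5.41°
∠L(j180) = − (48.37° + 27.22° + 5.41°) = -80.99°

|L| = -169.0 dB, ∠L = -81.0°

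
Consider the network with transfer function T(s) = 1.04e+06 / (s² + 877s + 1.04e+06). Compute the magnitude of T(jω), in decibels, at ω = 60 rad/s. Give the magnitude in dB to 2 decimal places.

0.02 dB

|(j60)² + 877(j60) + 1.04e+06| = |1.0364e+06 + j52620| = 1.038e+06
|T(j60)| = 1.04e+06 / 1.038e+06 = 1.0022
20 log₁₀(1.0022) = 0.019 dB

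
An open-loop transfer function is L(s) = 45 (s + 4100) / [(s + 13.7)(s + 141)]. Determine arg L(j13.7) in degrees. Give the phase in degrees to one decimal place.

∠(j13.7 + 4100) = arctan(13.7/4100) = 0.19°
∠(j13.7 + 13.7) = arctan(13.7/13.7) = 45.00°
∠(j13.7 + 141) = arctan(13.7/141) = 5.55°
∠L(j13.7) = 0.19° − (45.00° + 5.55°) = -50.36°

-50.4°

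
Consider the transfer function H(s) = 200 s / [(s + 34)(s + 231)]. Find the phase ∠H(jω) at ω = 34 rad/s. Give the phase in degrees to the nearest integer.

37°

∠(j34) = 90.00°
∠(j34 + 34) = arctan(34/34) = 45.00°
∠(j34 + 231) = arctan(34/231) = 8.37°
∠H(j34) = 90.00° − (45.00° + 8.37°) = 36.63°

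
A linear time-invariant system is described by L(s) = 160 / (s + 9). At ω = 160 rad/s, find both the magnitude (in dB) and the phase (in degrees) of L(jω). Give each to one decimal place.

|L| = -0.0 dB, ∠L = -86.8°

|j160 + 9| = √(160² + 9²) = 160.3
|L(j160)| = 160 / 160.3 = 0.99842
20 log₁₀(0.99842) = -0.01 dB
∠(j160 + 9) = arctan(160/9) = 86.78°
∠L(j160) = −86.78° = -86.78°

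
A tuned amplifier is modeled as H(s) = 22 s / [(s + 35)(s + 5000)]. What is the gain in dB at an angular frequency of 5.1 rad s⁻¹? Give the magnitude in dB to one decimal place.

-64.0 dB

|j5.1| = 5.1
|j5.1 + 35| = √(5.1² + 35²) = 35.37
|j5.1 + 5000| = √(5.1² + 5000²) = 5000
|H(j5.1)| = 22 × 5.1 / (35.37 × 5000) = 0.00063444
20 log₁₀(0.00063444) = -63.95 dB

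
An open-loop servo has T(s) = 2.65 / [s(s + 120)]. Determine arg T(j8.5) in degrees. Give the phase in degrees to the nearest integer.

-94 deg

∠(j8.5 + 120) = arctan(8.5/120) = 4.05°
∠(j8.5) = 90.00°
∠T(j8.5) = − (4.05° + 90.00°) = -94.05°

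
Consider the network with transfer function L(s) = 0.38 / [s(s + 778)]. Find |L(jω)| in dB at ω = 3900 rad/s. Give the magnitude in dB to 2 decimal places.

|j3900 + 778| = √(3900² + 778²) = 3977
|j3900| = 3900
|L(j3900)| = 0.38 / (3977 × 3900) = 2.4501e-08
20 log₁₀(2.4501e-08) = -152.216 dB

-152.22 dB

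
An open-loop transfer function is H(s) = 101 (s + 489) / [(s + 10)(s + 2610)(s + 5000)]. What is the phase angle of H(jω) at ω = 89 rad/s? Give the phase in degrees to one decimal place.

∠(j89 + 489) = arctan(89/489) = 10.32°
∠(j89 + 10) = arctan(89/10) = 83.59°
∠(j89 + 2610) = arctan(89/2610) = 1.95°
∠(j89 + 5000) = arctan(89/5000) = 1.02°
∠H(j89) = 10.32° − (83.59° + 1.95° + 1.02°) = -76.25°

-76.2°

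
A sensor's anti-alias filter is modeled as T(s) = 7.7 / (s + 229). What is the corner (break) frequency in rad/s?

The single real pole at s = −229 gives a corner at ω = 229 rad/s.

229 rad/s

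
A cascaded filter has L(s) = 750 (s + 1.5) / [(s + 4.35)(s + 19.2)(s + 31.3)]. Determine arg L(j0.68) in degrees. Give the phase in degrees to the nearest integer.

12°

∠(j0.68 + 1.5) = arctan(0.68/1.5) = 24.39°
∠(j0.68 + 4.35) = arctan(0.68/4.35) = 8.88°
∠(j0.68 + 19.2) = arctan(0.68/19.2) = 2.03°
∠(j0.68 + 31.3) = arctan(0.68/31.3) = 1.24°
∠L(j0.68) = 24.39° − (8.88° + 2.03° + 1.24°) = 12.23°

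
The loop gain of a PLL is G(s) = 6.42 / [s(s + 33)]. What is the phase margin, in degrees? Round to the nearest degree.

90°

Gain crossover: |G(jω)| = 1 at ω ≈ 0.195 rad/s.
∠G(j0.195) = −90° − arctan(0.195/33) ≈ -90.34°
PM = 180° + (-90.34°) = 89.66°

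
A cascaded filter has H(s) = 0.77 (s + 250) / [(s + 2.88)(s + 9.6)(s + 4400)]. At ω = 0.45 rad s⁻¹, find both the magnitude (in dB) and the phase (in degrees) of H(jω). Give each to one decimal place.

|j0.45 + 250| = √(0.45² + 250²) = 250
|j0.45 + 2.88| = √(0.45² + 2.88²) = 2.915
|j0.45 + 9.6| = √(0.45² + 9.6²) = 9.611
|j0.45 + 4400| = √(0.45² + 4400²) = 4400
|H(j0.45)| = 0.77 × 250 / (2.915 × 9.611 × 4400) = 0.0015617
20 log₁₀(0.0015617) = -56.13 dB
∠(j0.45 + 250) = arctan(0.45/250) = 0.10°
∠(j0.45 + 2.88) = arctan(0.45/2.88) = 8.88°
∠(j0.45 + 9.6) = arctan(0.45/9.6) = 2.68°
∠(j0.45 + 4400) = arctan(0.45/4400) = 0.01°
∠H(j0.45) = 0.10° − (8.88° + 2.68° + 0.01°) = -11.47°

|H| = -56.1 dB, ∠H = -11.5°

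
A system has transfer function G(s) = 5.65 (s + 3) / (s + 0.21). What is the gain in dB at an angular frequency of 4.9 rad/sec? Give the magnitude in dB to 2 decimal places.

16.42 dB

|j4.9 + 3| = √(4.9² + 3²) = 5.745
|j4.9 + 0.21| = √(4.9² + 0.21²) = 4.904
|G(j4.9)| = 5.65 × 5.745 / 4.904 = 6.6188
20 log₁₀(6.6188) = 16.416 dB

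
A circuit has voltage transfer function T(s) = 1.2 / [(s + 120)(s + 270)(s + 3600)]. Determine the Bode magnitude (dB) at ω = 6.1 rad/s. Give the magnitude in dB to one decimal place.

-159.8 dB

|j6.1 + 120| = √(6.1² + 120²) = 120.2
|j6.1 + 270| = √(6.1² + 270²) = 270.1
|j6.1 + 3600| = √(6.1² + 3600²) = 3600
|T(j6.1)| = 1.2 / (120.2 × 270.1 × 3600) = 1.0272e-08
20 log₁₀(1.0272e-08) = -159.77 dB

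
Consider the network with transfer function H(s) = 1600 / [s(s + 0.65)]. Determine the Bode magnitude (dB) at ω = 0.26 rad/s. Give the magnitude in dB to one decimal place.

|j0.26 + 0.65| = √(0.26² + 0.65²) = 0.7001
|j0.26| = 0.26
|H(j0.26)| = 1600 / (0.7001 × 0.26) = 8790.3
20 log₁₀(8790.3) = 78.88 dB

78.9 dB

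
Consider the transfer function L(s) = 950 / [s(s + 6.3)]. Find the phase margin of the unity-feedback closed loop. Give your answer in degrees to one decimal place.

Gain crossover: |L(jω)| = 1 at ω ≈ 30.5 rad/sec.
∠L(j30.5) = −90° − arctan(30.5/6.3) ≈ -168.33°
PM = 180° + (-168.33°) = 11.67°

11.7°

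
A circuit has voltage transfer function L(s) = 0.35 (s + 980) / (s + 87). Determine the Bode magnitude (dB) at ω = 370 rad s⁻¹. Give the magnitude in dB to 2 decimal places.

-0.31 dB

|j370 + 980| = √(370² + 980²) = 1048
|j370 + 87| = √(370² + 87²) = 380.1
|L(j370)| = 0.35 × 1048 / 380.1 = 0.96459
20 log₁₀(0.96459) = -0.313 dB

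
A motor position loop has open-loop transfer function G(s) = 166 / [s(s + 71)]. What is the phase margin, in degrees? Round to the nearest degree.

88 deg

Gain crossover: |G(jω)| = 1 at ω ≈ 2.34 rad/sec.
∠G(j2.34) = −90° − arctan(2.34/71) ≈ -91.89°
PM = 180° + (-91.89°) = 88.11°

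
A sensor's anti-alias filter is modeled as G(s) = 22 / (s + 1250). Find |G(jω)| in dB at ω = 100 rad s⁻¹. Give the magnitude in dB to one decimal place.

-35.1 dB

|j100 + 1250| = √(100² + 1250²) = 1254
|G(j100)| = 22 / 1254 = 0.017544
20 log₁₀(0.017544) = -35.12 dB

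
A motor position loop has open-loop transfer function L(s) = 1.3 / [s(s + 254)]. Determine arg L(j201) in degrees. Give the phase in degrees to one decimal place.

∠(j201 + 254) = arctan(201/254) = 38.36°
∠(j201) = 90.00°
∠L(j201) = − (38.36° + 90.00°) = -128.36°

-128.4°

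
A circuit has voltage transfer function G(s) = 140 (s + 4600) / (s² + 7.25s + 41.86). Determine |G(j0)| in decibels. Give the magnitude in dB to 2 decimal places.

G(0) = 140 × 4600 / 41.86 = 15385
20 log₁₀(15385) = 83.742 dB

83.74 dB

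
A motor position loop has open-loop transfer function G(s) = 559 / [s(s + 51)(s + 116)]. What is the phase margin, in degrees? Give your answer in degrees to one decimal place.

Gain crossover: |G(jω)| = 1 at ω ≈ 0.0945 rad/s.
∠G(j0.0945) = −90° − arctan(0.0945/51) − arctan(0.0945/116) ≈ -90.15°
PM = 180° + (-90.15°) = 89.85°

89.8°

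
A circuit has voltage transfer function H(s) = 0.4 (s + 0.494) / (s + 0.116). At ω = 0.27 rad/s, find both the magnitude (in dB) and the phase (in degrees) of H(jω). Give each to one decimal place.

|H| = -2.3 dB, ∠H = -38.1°

|j0.27 + 0.494| = √(0.27² + 0.494²) = 0.563
|j0.27 + 0.116| = √(0.27² + 0.116²) = 0.2939
|H(j0.27)| = 0.4 × 0.563 / 0.2939 = 0.7663
20 log₁₀(0.7663) = -2.31 dB
∠(j0.27 + 0.494) = arctan(0.27/0.494) = 28.66°
∠(j0.27 + 0.116) = arctan(0.27/0.116) = 66.75°
∠H(j0.27) = 28.66° − 66.75° = -38.09°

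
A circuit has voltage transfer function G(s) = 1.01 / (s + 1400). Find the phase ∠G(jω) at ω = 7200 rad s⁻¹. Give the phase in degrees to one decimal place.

-79.0 deg

∠(j7200 + 1400) = arctan(7200/1400) = 79.00°
∠G(j7200) = −79.00° = -79.00°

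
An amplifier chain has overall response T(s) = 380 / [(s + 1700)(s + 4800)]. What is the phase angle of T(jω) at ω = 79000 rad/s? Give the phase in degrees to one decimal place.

-175.3°

∠(j79000 + 1700) = arctan(79000/1700) = 88.77°
∠(j79000 + 4800) = arctan(79000/4800) = 86.52°
∠T(j79000) = − (88.77° + 86.52°) = -175.29°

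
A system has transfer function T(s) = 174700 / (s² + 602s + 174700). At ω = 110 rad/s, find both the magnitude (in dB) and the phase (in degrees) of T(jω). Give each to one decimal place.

|T| = -0.0 dB, ∠T = -22.2°

|(j110)² + 602(j110) + 174700| = |1.626e+05 + j66220| = 1.756e+05
|T(j110)| = 174700 / 1.756e+05 = 0.99506
20 log₁₀(0.99506) = -0.04 dB
∠[(j110)² + 602(j110) + 174700] = ∠[1.626e+05 + j66220] = 22.16°
∠T(j110) = −22.16° = -22.16°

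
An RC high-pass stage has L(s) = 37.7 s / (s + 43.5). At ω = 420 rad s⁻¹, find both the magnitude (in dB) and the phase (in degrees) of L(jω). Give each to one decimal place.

|L| = 31.5 dB, ∠L = 5.9 deg

|j420| = 420
|j420 + 43.5| = √(420² + 43.5²) = 422.2
|L(j420)| = 37.7 × 420 / 422.2 = 37.499
20 log₁₀(37.499) = 31.48 dB
∠(j420) = 90.00°
∠(j420 + 43.5) = arctan(420/43.5) = 84.09°
∠L(j420) = 90.00° − 84.09° = 5.91°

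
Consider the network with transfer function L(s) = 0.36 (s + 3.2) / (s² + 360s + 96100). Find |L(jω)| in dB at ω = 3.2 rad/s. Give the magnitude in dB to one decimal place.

|j3.2 + 3.2| = √(3.2² + 3.2²) = 4.525
|(j3.2)² + 360(j3.2) + 96100| = |96090 + j1152| = 9.61e+04
|L(j3.2)| = 0.36 × 4.525 / 9.61e+04 = 1.6953e-05
20 log₁₀(1.6953e-05) = -95.41 dB

-95.4 dB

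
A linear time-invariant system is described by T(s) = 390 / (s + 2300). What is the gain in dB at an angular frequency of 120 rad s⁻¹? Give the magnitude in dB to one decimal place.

-15.4 dB

|j120 + 2300| = √(120² + 2300²) = 2303
|T(j120)| = 390 / 2303 = 0.16933
20 log₁₀(0.16933) = -15.43 dB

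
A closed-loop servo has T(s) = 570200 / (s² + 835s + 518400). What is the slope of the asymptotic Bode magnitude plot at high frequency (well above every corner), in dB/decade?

With 0 zeros and 2 poles, the high-frequency asymptotic slope is 20 × (0 − 2) = -40 dB/decade.

-40 dB/decade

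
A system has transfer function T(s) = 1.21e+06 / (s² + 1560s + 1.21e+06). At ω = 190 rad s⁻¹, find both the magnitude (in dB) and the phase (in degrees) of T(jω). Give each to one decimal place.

|(j190)² + 1560(j190) + 1.21e+06| = |1.1739e+06 + j2.964e+05| = 1.211e+06
|T(j190)| = 1.21e+06 / 1.211e+06 = 0.99939
20 log₁₀(0.99939) = -0.01 dB
∠[(j190)² + 1560(j190) + 1.21e+06] = ∠[1.1739e+06 + j2.964e+05] = 14.17°
∠T(j190) = −14.17° = -14.17°

|T| = -0.0 dB, ∠T = -14.2°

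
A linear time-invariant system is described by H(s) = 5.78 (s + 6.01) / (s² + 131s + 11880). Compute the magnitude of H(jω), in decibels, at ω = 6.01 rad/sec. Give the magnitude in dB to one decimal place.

|j6.01 + 6.01| = √(6.01² + 6.01²) = 8.499
|(j6.01)² + 131(j6.01) + 11880| = |11844 + j787.31| = 1.187e+04
|H(j6.01)| = 5.78 × 8.499 / 1.187e+04 = 0.0041387
20 log₁₀(0.0041387) = -47.66 dB

-47.7 dB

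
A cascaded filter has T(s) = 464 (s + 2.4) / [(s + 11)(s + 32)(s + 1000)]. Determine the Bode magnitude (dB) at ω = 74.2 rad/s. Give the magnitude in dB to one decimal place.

|j74.2 + 2.4| = √(74.2² + 2.4²) = 74.24
|j74.2 + 11| = √(74.2² + 11²) = 75.01
|j74.2 + 32| = √(74.2² + 32²) = 80.81
|j74.2 + 1000| = √(74.2² + 1000²) = 1003
|T(j74.2)| = 464 × 74.24 / (75.01 × 80.81 × 1003) = 0.0056674
20 log₁₀(0.0056674) = -44.93 dB

-44.9 dB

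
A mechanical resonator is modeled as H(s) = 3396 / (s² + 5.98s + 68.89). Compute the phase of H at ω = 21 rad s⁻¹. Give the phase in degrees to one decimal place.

∠[(j21)² + 5.98(j21) + 68.89] = ∠[-372.11 + j125.58] = 161.35°
∠H(j21) = −161.35° = -161.35°

-161.4°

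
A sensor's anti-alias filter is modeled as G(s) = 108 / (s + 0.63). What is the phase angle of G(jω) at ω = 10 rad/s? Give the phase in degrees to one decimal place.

-86.4°

∠(j10 + 0.63) = arctan(10/0.63) = 86.40°
∠G(j10) = −86.40° = -86.40°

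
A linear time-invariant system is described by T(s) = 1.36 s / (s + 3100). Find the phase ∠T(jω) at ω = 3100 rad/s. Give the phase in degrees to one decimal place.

45.0°

∠(j3100) = 90.00°
∠(j3100 + 3100) = arctan(3100/3100) = 45.00°
∠T(j3100) = 90.00° − 45.00° = 45.00°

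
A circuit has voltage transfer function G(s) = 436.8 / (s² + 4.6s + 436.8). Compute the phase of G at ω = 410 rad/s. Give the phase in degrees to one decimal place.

∠[(j410)² + 4.6(j410) + 436.8] = ∠[-1.6766e+05 + j1886] = 179.36°
∠G(j410) = −179.36° = -179.36°

-179.4°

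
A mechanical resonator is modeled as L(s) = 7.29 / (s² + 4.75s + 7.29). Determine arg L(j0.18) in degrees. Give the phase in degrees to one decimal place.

-6.7°

∠[(j0.18)² + 4.75(j0.18) + 7.29] = ∠[7.2576 + j0.855] = 6.72°
∠L(j0.18) = −6.72° = -6.72°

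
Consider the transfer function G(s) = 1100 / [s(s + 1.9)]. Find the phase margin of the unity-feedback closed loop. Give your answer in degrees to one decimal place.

Gain crossover: |G(jω)| = 1 at ω ≈ 33.1 rad s⁻¹.
∠G(j33.1) = −90° − arctan(33.1/1.9) ≈ -176.72°
PM = 180° + (-176.72°) = 3.28°

3.3°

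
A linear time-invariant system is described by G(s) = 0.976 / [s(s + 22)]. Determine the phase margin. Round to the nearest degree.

90°

Gain crossover: |G(jω)| = 1 at ω ≈ 0.0444 rad s⁻¹.
∠G(j0.0444) = −90° − arctan(0.0444/22) ≈ -90.12°
PM = 180° + (-90.12°) = 89.88°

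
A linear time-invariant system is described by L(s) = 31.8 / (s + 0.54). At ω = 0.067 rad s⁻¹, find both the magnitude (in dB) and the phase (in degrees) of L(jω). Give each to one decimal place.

|L| = 35.3 dB, ∠L = -7.1°

|j0.067 + 0.54| = √(0.067² + 0.54²) = 0.5441
|L(j0.067)| = 31.8 / 0.5441 = 58.441
20 log₁₀(58.441) = 35.33 dB
∠(j0.067 + 0.54) = arctan(0.067/0.54) = 7.07°
∠L(j0.067) = −7.07° = -7.07°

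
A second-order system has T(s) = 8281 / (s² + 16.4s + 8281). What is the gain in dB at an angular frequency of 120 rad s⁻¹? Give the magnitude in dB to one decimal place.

2.2 dB

|(j120)² + 16.4(j120) + 8281| = |-6119 + j1968| = 6428
|T(j120)| = 8281 / 6428 = 1.2883
20 log₁₀(1.2883) = 2.20 dB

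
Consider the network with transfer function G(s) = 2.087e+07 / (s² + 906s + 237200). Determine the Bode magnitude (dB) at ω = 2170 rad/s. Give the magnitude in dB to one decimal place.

12.6 dB

|(j2170)² + 906(j2170) + 237200| = |-4.4717e+06 + j1.966e+06| = 4.885e+06
|G(j2170)| = 2.087e+07 / 4.885e+06 = 4.2724
20 log₁₀(4.2724) = 12.61 dB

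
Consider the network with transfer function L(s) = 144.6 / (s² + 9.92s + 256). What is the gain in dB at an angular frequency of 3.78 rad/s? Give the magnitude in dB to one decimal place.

-4.6 dB

|(j3.78)² + 9.92(j3.78) + 256| = |241.71 + j37.498| = 244.6
|L(j3.78)| = 144.6 / 244.6 = 0.59116
20 log₁₀(0.59116) = -4.57 dB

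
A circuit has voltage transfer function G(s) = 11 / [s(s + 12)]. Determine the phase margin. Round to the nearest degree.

86°

Gain crossover: |G(jω)| = 1 at ω ≈ 0.914 rad s⁻¹.
∠G(j0.914) = −90° − arctan(0.914/12) ≈ -94.36°
PM = 180° + (-94.36°) = 85.64°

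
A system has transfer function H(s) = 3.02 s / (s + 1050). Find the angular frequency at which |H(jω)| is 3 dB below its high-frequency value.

1050 rad s⁻¹

For a single-pole high-pass, the −3 dB point is at the pole: ω = 1050 rad s⁻¹.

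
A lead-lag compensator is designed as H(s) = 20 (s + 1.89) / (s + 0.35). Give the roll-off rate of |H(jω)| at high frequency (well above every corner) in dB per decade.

0 dB/decade

With 1 zero and 1 pole, the high-frequency asymptotic slope is 20 × (1 − 1) = 0 dB/decade.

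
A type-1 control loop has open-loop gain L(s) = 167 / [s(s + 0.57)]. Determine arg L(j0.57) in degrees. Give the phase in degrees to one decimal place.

∠(j0.57 + 0.57) = arctan(0.57/0.57) = 45.00°
∠(j0.57) = 90.00°
∠L(j0.57) = − (45.00° + 90.00°) = -135.00°

-135.0 deg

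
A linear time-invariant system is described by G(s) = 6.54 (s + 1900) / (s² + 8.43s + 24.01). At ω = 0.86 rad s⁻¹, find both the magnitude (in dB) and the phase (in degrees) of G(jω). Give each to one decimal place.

|j0.86 + 1900| = √(0.86² + 1900²) = 1900
|(j0.86)² + 8.43(j0.86) + 24.01| = |23.27 + j7.2498| = 24.37
|G(j0.86)| = 6.54 × 1900 / 24.37 = 509.81
20 log₁₀(509.81) = 54.15 dB
∠(j0.86 + 1900) = arctan(0.86/1900) = 0.03°
∠[(j0.86)² + 8.43(j0.86) + 24.01] = ∠[23.27 + j7.2498] = 17.30°
∠G(j0.86) = 0.03° − 17.30° = -17.28°

|G| = 54.1 dB, ∠G = -17.3 deg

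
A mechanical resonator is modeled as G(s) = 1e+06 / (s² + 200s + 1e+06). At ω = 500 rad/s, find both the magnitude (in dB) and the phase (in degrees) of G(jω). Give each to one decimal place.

|(j500)² + 200(j500) + 1e+06| = |7.5e+05 + j1e+05| = 7.566e+05
|G(j500)| = 1e+06 / 7.566e+05 = 1.3216
20 log₁₀(1.3216) = 2.42 dB
∠[(j500)² + 200(j500) + 1e+06] = ∠[7.5e+05 + j1e+05] = 7.59°
∠G(j500) = −7.59° = -7.59°

|G| = 2.4 dB, ∠G = -7.6°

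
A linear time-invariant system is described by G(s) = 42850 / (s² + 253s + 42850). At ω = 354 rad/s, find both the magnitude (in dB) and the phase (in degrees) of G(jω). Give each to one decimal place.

|(j354)² + 253(j354) + 42850| = |-82466 + j89562| = 1.217e+05
|G(j354)| = 42850 / 1.217e+05 = 0.35196
20 log₁₀(0.35196) = -9.07 dB
∠[(j354)² + 253(j354) + 42850] = ∠[-82466 + j89562] = 132.64°
∠G(j354) = −132.64° = -132.64°

|G| = -9.1 dB, ∠G = -132.6°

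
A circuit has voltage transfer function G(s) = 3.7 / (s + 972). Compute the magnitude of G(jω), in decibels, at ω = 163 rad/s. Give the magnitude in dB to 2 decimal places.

-48.51 dB

|j163 + 972| = √(163² + 972²) = 985.6
|G(j163)| = 3.7 / 985.6 = 0.0037542
20 log₁₀(0.0037542) = -48.510 dB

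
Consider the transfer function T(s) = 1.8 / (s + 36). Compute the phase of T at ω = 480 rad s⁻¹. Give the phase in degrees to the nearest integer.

-86 deg

∠(j480 + 36) = arctan(480/36) = 85.71°
∠T(j480) = −85.71° = -85.71°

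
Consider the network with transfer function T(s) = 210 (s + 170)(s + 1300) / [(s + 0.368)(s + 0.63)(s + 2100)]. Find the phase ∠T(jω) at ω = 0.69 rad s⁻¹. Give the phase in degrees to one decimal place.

∠(j0.69 + 170) = arctan(0.69/170) = 0.23°
∠(j0.69 + 1300) = arctan(0.69/1300) = 0.03°
∠(j0.69 + 0.368) = arctan(0.69/0.368) = 61.93°
∠(j0.69 + 0.63) = arctan(0.69/0.63) = 47.60°
∠(j0.69 + 2100) = arctan(0.69/2100) = 0.02°
∠T(j0.69) = 0.23° + 0.03° − (61.93° + 47.60° + 0.02°) = -109.29°

-109.3 deg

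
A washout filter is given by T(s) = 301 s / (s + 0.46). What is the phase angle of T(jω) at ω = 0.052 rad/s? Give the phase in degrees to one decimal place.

83.6°

∠(j0.052) = 90.00°
∠(j0.052 + 0.46) = arctan(0.052/0.46) = 6.45°
∠T(j0.052) = 90.00° − 6.45° = 83.55°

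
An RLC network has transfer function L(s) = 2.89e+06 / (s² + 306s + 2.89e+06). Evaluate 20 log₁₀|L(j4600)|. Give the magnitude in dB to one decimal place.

-16.0 dB

|(j4600)² + 306(j4600) + 2.89e+06| = |-1.827e+07 + j1.4076e+06| = 1.832e+07
|L(j4600)| = 2.89e+06 / 1.832e+07 = 0.15772
20 log₁₀(0.15772) = -16.04 dB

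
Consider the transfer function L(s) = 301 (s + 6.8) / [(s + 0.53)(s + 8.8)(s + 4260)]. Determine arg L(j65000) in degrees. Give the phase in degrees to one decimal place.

∠(j65000 + 6.8) = arctan(65000/6.8) = 89.99°
∠(j65000 + 0.53) = arctan(65000/0.53) = 90.00°
∠(j65000 + 8.8) = arctan(65000/8.8) = 89.99°
∠(j65000 + 4260) = arctan(65000/4260) = 86.25°
∠L(j65000) = 89.99° − (90.00° + 89.99° + 86.25°) = -176.25°

-176.2°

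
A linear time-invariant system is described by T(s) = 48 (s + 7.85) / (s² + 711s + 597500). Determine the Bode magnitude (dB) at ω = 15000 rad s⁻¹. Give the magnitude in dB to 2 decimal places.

|j15000 + 7.85| = √(15000² + 7.85²) = 1.5e+04
|(j15000)² + 711(j15000) + 597500| = |-2.244e+08 + j1.0665e+07| = 2.247e+08
|T(j15000)| = 48 × 1.5e+04 / 2.247e+08 = 0.0032049
20 log₁₀(0.0032049) = -49.884 dB

-49.88 dB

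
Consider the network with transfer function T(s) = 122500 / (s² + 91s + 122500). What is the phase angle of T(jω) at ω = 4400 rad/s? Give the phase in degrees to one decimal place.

∠[(j4400)² + 91(j4400) + 122500] = ∠[-1.9238e+07 + j4.004e+05] = 178.81°
∠T(j4400) = −178.81° = -178.81°

-178.8 deg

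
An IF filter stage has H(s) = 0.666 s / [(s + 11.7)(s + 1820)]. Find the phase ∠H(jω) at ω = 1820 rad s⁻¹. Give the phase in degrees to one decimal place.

∠(j1820) = 90.00°
∠(j1820 + 11.7) = arctan(1820/11.7) = 89.63°
∠(j1820 + 1820) = arctan(1820/1820) = 45.00°
∠H(j1820) = 90.00° − (89.63° + 45.00°) = -44.63°

-44.6°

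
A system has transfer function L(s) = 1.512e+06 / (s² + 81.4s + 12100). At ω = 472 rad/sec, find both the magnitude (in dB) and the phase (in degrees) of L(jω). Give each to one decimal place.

|(j472)² + 81.4(j472) + 12100| = |-2.1068e+05 + j38421| = 2.142e+05
|L(j472)| = 1.512e+06 / 2.142e+05 = 7.0602
20 log₁₀(7.0602) = 16.98 dB
∠[(j472)² + 81.4(j472) + 12100] = ∠[-2.1068e+05 + j38421] = 169.66°
∠L(j472) = −169.66° = -169.66°

|L| = 17.0 dB, ∠L = -169.7°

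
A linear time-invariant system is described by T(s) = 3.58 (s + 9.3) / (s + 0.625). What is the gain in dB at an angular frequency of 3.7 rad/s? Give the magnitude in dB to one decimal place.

19.6 dB

|j3.7 + 9.3| = √(3.7² + 9.3²) = 10.01
|j3.7 + 0.625| = √(3.7² + 0.625²) = 3.752
|T(j3.7)| = 3.58 × 10.01 / 3.752 = 9.5491
20 log₁₀(9.5491) = 19.60 dB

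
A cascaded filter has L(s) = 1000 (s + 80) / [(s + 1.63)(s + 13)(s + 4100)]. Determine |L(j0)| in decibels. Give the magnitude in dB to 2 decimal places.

L(0) = 1000 × 80 / (1.63 × 13 × 4100) = 0.92082
20 log₁₀(0.92082) = -0.716 dB

-0.72 dB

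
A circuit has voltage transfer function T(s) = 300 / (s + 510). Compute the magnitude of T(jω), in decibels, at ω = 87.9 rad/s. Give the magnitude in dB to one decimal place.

-4.7 dB

|j87.9 + 510| = √(87.9² + 510²) = 517.5
|T(j87.9)| = 300 / 517.5 = 0.57969
20 log₁₀(0.57969) = -4.74 dB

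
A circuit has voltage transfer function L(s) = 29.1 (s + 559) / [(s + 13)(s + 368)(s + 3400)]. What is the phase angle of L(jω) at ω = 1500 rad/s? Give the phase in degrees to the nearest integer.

∠(j1500 + 559) = arctan(1500/559) = 69.56°
∠(j1500 + 13) = arctan(1500/13) = 89.50°
∠(j1500 + 368) = arctan(1500/368) = 76.22°
∠(j1500 + 3400) = arctan(1500/3400) = 23.81°
∠L(j1500) = 69.56° − (89.50° + 76.22° + 23.81°) = -119.96°

-120°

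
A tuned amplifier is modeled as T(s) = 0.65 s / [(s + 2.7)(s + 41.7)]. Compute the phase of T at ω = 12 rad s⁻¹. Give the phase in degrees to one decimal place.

-3.4°

∠(j12) = 90.00°
∠(j12 + 2.7) = arctan(12/2.7) = 77.32°
∠(j12 + 41.7) = arctan(12/41.7) = 16.05°
∠T(j12) = 90.00° − (77.32° + 16.05°) = -3.37°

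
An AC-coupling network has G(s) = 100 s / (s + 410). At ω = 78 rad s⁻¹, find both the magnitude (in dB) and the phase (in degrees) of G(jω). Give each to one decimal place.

|j78| = 78
|j78 + 410| = √(78² + 410²) = 417.4
|G(j78)| = 100 × 78 / 417.4 = 18.689
20 log₁₀(18.689) = 25.43 dB
∠(j78) = 90.00°
∠(j78 + 410) = arctan(78/410) = 10.77°
∠G(j78) = 90.00° − 10.77° = 79.23°

|G| = 25.4 dB, ∠G = 79.2°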